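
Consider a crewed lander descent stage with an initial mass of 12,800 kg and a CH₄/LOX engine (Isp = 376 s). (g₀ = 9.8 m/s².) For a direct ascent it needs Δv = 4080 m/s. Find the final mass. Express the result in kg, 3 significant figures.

final mass ≈ 4230 kg

v_e = Isp · g₀ = 376 × 9.8 = 3684.8 m/s.
Rocket equation: m₀/m_f = exp(Δv / v_e) = exp(4080 / 3684.8) = exp(1.1073) = 3.0260.
m_f = m₀ / 3.0260 = 12,800 / 3.0260 = 4,230.01 kg.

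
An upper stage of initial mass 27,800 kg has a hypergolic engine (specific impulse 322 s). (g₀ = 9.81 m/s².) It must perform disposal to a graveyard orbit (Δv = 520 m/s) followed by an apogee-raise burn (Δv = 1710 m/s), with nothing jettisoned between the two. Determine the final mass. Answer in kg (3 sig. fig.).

final mass ≈ 13700 kg

v_e = Isp · g₀ = 322 × 9.81 = 3158.8 m/s.
After the first burn: m = 27800 × exp(−520/3158.8) = 27800 × 0.84822 = 23,580.5 kg.
After the second burn: m = 23,580.5 × exp(−1710/3158.8) = 23,580.5 × 0.58197 = 13,723.1 kg.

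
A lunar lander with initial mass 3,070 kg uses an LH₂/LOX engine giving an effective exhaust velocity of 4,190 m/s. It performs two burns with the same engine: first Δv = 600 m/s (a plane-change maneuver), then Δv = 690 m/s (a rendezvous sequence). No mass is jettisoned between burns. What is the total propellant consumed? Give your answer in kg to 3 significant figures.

total propellant consumed ≈ 814 kg

After the first burn: m = 3070 × exp(−600/4190.0) = 3070 × 0.86658 = 2,660.4 kg.
After the second burn: m = 2,660.4 × exp(−690/4190.0) = 2,660.4 × 0.84817 = 2,256.47 kg.
Total propellant = m₀ − m_final = 3070 − 2,256.47 = 813.53 kg.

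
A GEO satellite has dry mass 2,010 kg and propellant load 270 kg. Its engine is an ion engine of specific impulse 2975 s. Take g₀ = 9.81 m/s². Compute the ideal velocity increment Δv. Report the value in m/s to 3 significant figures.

v_e = Isp · g₀ = 2975 × 9.81 = 29184.8 m/s.
m₀ = m_dry + m_prop = 2,010 + 270 = 2,280 kg.
From the ideal rocket equation, Δv = v_e · ln(m₀/m_f) = 29184.8 × ln(1.134) = 29184.8 × 0.1260 ≈ 3678.5 m/s.

Δv ≈ 3680 m/s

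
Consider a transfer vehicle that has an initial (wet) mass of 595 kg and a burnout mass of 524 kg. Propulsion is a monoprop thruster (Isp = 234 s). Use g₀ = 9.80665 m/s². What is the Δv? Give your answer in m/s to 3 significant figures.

v_e = Isp · g₀ = 234 × 9.80665 = 2294.8 m/s.
Δv = v_e · ln(m₀/m_f) = 2294.8 × ln(1.135) = 2294.8 × 0.1271 ≈ 291.6 m/s.

Δv ≈ 292 m/s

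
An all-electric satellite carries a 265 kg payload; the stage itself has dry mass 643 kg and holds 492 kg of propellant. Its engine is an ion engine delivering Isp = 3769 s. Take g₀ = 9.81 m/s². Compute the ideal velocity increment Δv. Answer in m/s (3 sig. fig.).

v_e = Isp · g₀ = 3769 × 9.81 = 36973.9 m/s.
m₀ = payload + dry + propellant = 265 + 643 + 492 = 1,400 kg.
m_f = payload + dry = 265 + 643 = 908 kg.
From the ideal rocket equation, Δv = v_e · ln(m₀/m_f) = 36973.9 × ln(1.542) = 36973.9 × 0.4330 ≈ 16009.1 m/s.

Δv ≈ 16000 m/s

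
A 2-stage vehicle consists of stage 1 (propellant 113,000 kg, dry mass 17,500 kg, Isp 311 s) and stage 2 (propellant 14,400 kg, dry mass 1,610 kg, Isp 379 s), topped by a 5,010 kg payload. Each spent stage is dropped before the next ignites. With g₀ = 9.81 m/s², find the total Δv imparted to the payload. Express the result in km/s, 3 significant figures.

Ignition mass of stage 1 = 113,000+17,500 + 14,400+1,610 + 5,010 = 151,520 kg.
Stage 1: m₀ = 151,520 kg, m_f = 151,520 − 113,000 = 38,520 kg; Δv = 311×9.81×ln(3.934) = 3050.9×1.3695 ≈ 4178 m/s.
Stage 2: m₀ = 21,020 kg, m_f = 21,020 − 14,400 = 6,620 kg; Δv = 379×9.81×ln(3.175) = 3718.0×1.1554 ≈ 4296 m/s.
Total Δv = 4178 + 4296 = 8474 m/s.

Δv ≈ 8.47 km/s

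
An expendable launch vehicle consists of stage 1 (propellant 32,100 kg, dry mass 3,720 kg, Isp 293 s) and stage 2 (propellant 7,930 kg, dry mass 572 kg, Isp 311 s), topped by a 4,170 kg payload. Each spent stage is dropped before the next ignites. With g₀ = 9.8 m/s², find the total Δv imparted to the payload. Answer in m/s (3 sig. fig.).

Ignition mass of stage 1 = 32,100+3,720 + 7,930+572 + 4,170 = 48,492 kg.
Stage 1: m₀ = 48,492 kg, m_f = 48,492 − 32,100 = 16,392 kg; Δv = 293×9.8×ln(2.958) = 2871.4×1.0846 ≈ 3114 m/s.
Stage 2: m₀ = 12,672 kg, m_f = 12,672 − 7,930 = 4,742 kg; Δv = 311×9.8×ln(2.672) = 3047.8×0.9829 ≈ 2996 m/s.
Total Δv = 3114 + 2996 = 6110 m/s.

Δv ≈ 6110 m/s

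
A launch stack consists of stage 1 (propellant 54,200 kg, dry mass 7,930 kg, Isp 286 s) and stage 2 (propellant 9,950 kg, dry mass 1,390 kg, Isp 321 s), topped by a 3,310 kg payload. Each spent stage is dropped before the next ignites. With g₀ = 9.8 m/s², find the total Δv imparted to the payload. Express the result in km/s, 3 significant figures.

Δv ≈ 7.01 km/s

Ignition mass of stage 1 = 54,200+7,930 + 9,950+1,390 + 3,310 = 76,780 kg.
Stage 1: m₀ = 76,780 kg, m_f = 76,780 − 54,200 = 22,580 kg; Δv = 286×9.8×ln(3.4) = 2802.8×1.2239 ≈ 3430 m/s.
Stage 2: m₀ = 14,650 kg, m_f = 14,650 − 9,950 = 4,700 kg; Δv = 321×9.8×ln(3.117) = 3145.8×1.1369 ≈ 3576 m/s.
Total Δv = 3430 + 3576 = 7006 m/s.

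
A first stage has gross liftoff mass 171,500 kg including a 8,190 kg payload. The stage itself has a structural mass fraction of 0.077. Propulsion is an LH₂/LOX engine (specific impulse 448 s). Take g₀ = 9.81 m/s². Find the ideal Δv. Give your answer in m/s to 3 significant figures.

Stage wet mass = m₀ − payload = 171,500 − 8,190 = 163,310 kg.
Stage dry mass = ε × stage wet mass = 0.077 × 163,310 = 12,574.9 kg.
Burnout mass m_f = stage dry + payload = 12,574.9 + 8,190 = 20,764.9 kg.
v_e = Isp · g₀ = 448 × 9.81 = 4394.9 m/s.
From the ideal rocket equation, Δv = v_e · ln(171,500/20,764.9) = 4394.9 × ln(8.259) = 4394.9 × 2.1113 ≈ 9279 m/s.

Δv ≈ 9280 m/s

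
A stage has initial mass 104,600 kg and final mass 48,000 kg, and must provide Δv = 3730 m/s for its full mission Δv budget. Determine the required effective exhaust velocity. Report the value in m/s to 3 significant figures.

v_e ≈ 4790 m/s

ln(m₀/m_f) = ln(104600/48000) = ln(2.179) = 0.7789.
Rocket equation: v_e = Δv / ln(m₀/m_f) = 3730 / 0.7789 = 4788.5 m/s.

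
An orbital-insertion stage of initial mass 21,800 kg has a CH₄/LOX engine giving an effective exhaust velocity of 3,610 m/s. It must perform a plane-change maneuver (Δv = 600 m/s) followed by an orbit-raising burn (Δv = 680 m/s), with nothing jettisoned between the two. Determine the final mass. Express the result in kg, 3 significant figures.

final mass ≈ 15300 kg

After the first burn: m = 21800 × exp(−600/3610.0) = 21800 × 0.84687 = 18,461.8 kg.
After the second burn: m = 18,461.8 × exp(−680/3610.0) = 18,461.8 × 0.82831 = 15,292.1 kg.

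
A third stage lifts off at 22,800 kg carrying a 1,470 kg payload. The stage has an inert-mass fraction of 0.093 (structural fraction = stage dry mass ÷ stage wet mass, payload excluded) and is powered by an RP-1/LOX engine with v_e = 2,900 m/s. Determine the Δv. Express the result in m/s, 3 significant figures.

Stage wet mass = m₀ − payload = 22,800 − 1,470 = 21,330 kg.
Stage dry mass = ε × stage wet mass = 0.093 × 21,330 = 1,983.69 kg.
Burnout mass m_f = stage dry + payload = 1,983.69 + 1,470 = 3,453.69 kg.
Δv = v_e · ln(22,800/3,453.69) = 2900.0 × ln(6.602) = 2900.0 × 1.8873 ≈ 5473 m/s.

Δv ≈ 5470 m/s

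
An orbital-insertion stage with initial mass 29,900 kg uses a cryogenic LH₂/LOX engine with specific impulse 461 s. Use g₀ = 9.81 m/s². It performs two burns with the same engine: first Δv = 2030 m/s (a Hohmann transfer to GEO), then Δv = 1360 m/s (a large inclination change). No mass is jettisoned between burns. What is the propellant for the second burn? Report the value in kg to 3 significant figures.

v_e = Isp · g₀ = 461 × 9.81 = 4522.4 m/s.
After the first burn: m = 29900 × exp(−2030/4522.4) = 29900 × 0.63835 = 19,086.7 kg.
After the second burn: m = 19,086.7 × exp(−1360/4522.4) = 19,086.7 × 0.74028 = 14,129.5 kg.
Second-burn propellant = 19,086.7 − 14,129.5 = 4,957.2 kg.

propellant for the second burn ≈ 4960 kg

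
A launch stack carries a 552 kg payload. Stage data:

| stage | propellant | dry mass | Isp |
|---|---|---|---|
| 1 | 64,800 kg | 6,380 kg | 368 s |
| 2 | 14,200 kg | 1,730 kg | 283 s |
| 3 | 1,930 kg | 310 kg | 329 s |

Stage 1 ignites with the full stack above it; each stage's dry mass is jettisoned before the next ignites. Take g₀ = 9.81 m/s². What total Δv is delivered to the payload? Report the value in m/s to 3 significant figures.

Ignition mass of stage 1 = 64,800+6,380 + 14,200+1,730 + 1,930+310 + 552 = 89,902 kg.
Stage 1: m₀ = 89,902 kg, m_f = 89,902 − 64,800 = 25,102 kg; Δv = 368×9.81×ln(3.581) = 3610.1×1.2758 ≈ 4606 m/s.
Stage 2: m₀ = 18,722 kg, m_f = 18,722 − 14,200 = 4,522 kg; Δv = 283×9.81×ln(4.14) = 2776.2×1.4207 ≈ 3944 m/s.
Stage 3: m₀ = 2,792 kg, m_f = 2,792 − 1,930 = 862 kg; Δv = 329×9.81×ln(3.239) = 3227.5×1.1753 ≈ 3793 m/s.
Total Δv = 4606 + 3944 + 3793 = 12343 m/s.

Δv ≈ 12300 m/s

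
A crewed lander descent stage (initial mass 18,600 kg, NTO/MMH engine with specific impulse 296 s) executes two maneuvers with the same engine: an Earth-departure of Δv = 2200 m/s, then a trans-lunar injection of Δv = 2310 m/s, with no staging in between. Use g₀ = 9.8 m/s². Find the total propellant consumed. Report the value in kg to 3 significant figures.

total propellant consumed ≈ 14700 kg

v_e = Isp · g₀ = 296 × 9.8 = 2900.8 m/s.
After the first burn: m = 18600 × exp(−2200/2900.8) = 18600 × 0.46841 = 8,712.43 kg.
After the second burn: m = 8,712.43 × exp(−2310/2900.8) = 8,712.43 × 0.45098 = 3,929.13 kg.
Total propellant = m₀ − m_final = 18600 − 3,929.13 = 14,670.87 kg.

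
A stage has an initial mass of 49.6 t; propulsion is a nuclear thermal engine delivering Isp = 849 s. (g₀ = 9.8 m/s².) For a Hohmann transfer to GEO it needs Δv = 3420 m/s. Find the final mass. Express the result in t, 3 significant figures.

v_e = Isp · g₀ = 849 × 9.8 = 8320.2 m/s.
m₀/m_f = exp(Δv / v_e) = exp(3420 / 8320.2) = exp(0.4110) = 1.5084.
m_f = m₀ / 1.5084 = 49.6 / 1.5084 = 32.8825 t.

final mass ≈ 32.9 t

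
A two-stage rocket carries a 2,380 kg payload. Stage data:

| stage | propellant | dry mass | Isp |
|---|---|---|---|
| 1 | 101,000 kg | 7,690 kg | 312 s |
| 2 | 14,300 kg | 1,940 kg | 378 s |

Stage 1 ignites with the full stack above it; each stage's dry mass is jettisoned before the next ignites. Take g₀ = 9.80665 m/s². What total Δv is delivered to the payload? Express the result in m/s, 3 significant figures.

Ignition mass of stage 1 = 101,000+7,690 + 14,300+1,940 + 2,380 = 127,310 kg.
Stage 1: m₀ = 127,310 kg, m_f = 127,310 − 101,000 = 26,310 kg; Δv = 312×9.80665×ln(4.839) = 3059.7×1.5767 ≈ 4824 m/s.
Stage 2: m₀ = 18,620 kg, m_f = 18,620 − 14,300 = 4,320 kg; Δv = 378×9.80665×ln(4.31) = 3706.9×1.4610 ≈ 5416 m/s.
Total Δv = 4824 + 5416 = 10240 m/s.

Δv ≈ 10200 m/s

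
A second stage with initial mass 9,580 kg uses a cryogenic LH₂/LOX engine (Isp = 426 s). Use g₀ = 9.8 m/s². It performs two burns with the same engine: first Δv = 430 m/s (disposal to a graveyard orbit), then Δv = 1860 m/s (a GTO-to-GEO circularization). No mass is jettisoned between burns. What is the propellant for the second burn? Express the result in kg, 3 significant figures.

v_e = Isp · g₀ = 426 × 9.8 = 4174.8 m/s.
After the first burn: m = 9580 × exp(−430/4174.8) = 9580 × 0.90213 = 8,642.41 kg.
After the second burn: m = 8,642.41 × exp(−1860/4174.8) = 8,642.41 × 0.64048 = 5,535.29 kg.
Second-burn propellant = 8,642.41 − 5,535.29 = 3,107.12 kg.

propellant for the second burn ≈ 3110 kg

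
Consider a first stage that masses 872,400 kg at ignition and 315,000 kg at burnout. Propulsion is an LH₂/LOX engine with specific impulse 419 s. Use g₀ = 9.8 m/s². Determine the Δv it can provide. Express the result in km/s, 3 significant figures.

Δv ≈ 4.18 km/s

v_e = Isp · g₀ = 419 × 9.8 = 4106.2 m/s.
Rocket equation: Δv = v_e · ln(m₀/m_f) = 4106.2 × ln(2.77) = 4106.2 × 1.0187 ≈ 4182.9 m/s.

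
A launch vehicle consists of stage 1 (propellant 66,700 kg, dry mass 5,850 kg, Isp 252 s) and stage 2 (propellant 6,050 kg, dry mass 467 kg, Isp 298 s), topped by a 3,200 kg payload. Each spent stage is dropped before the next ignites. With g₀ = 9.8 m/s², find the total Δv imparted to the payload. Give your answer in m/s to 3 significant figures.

Ignition mass of stage 1 = 66,700+5,850 + 6,050+467 + 3,200 = 82,267 kg.
Stage 1: m₀ = 82,267 kg, m_f = 82,267 − 66,700 = 15,567 kg; Δv = 252×9.8×ln(5.285) = 2469.6×1.6648 ≈ 4111 m/s.
Stage 2: m₀ = 9,717 kg, m_f = 9,717 − 6,050 = 3,667 kg; Δv = 298×9.8×ln(2.65) = 2920.4×0.9745 ≈ 2846 m/s.
Total Δv = 4111 + 2846 = 6957 m/s.

Δv ≈ 6960 m/s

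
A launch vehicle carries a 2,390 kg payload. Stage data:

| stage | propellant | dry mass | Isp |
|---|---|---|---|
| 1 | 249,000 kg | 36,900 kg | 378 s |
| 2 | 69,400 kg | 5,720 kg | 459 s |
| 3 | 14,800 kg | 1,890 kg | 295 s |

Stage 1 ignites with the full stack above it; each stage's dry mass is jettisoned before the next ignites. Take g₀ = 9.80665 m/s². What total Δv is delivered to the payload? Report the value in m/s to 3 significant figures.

Δv ≈ 14300 m/s

Ignition mass of stage 1 = 249,000+36,900 + 69,400+5,720 + 14,800+1,890 + 2,390 = 380,100 kg.
Stage 1: m₀ = 380,100 kg, m_f = 380,100 − 249,000 = 131,100 kg; Δv = 378×9.80665×ln(2.899) = 3706.9×1.0645 ≈ 3946 m/s.
Stage 2: m₀ = 94,200 kg, m_f = 94,200 − 69,400 = 24,800 kg; Δv = 459×9.80665×ln(3.798) = 4501.3×1.3346 ≈ 6007 m/s.
Stage 3: m₀ = 19,080 kg, m_f = 19,080 − 14,800 = 4,280 kg; Δv = 295×9.80665×ln(4.458) = 2893.0×1.4947 ≈ 4324 m/s.
Total Δv = 3946 + 6007 + 4324 = 14277 m/s.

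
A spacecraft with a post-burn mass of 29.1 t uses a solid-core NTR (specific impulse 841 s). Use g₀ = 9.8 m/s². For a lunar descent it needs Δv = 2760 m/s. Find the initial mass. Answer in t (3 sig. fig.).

initial mass ≈ 40.7 t

v_e = Isp · g₀ = 841 × 9.8 = 8241.8 m/s.
From the ideal rocket equation, m₀/m_f = exp(Δv / v_e) = exp(2760 / 8241.8) = exp(0.3349) = 1.3978.
m₀ = m_f × 1.3978 = 29.1 × 1.3978 = 40.676 t.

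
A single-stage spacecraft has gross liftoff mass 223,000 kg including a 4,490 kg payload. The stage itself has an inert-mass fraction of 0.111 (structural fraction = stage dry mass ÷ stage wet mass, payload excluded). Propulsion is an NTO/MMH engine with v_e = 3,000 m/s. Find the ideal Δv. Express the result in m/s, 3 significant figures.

Δv ≈ 6150 m/s

Stage wet mass = m₀ − payload = 223,000 − 4,490 = 218,510 kg.
Stage dry mass = ε × stage wet mass = 0.111 × 218,510 = 24,254.6 kg.
Burnout mass m_f = stage dry + payload = 24,254.6 + 4,490 = 28,744.6 kg.
Δv = v_e · ln(223,000/28,744.6) = 3000.0 × ln(7.758) = 3000.0 × 2.0487 ≈ 6146 m/s.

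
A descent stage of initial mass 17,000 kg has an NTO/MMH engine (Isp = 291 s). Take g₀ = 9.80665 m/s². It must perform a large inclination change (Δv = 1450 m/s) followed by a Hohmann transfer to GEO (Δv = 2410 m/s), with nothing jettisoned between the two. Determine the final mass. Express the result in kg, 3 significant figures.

final mass ≈ 4400 kg

v_e = Isp · g₀ = 291 × 9.80665 = 2853.7 m/s.
After the first burn: m = 17000 × exp(−1450/2853.7) = 17000 × 0.60163 = 10,227.7 kg.
After the second burn: m = 10,227.7 × exp(−2410/2853.7) = 10,227.7 × 0.42977 = 4,395.56 kg.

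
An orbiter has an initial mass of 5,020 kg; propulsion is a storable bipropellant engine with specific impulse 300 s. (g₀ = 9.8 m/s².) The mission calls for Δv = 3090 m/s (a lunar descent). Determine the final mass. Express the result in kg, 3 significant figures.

final mass ≈ 1750 kg

v_e = Isp · g₀ = 300 × 9.8 = 2940.0 m/s.
Using Δv = v_e ln(m₀/m_f): m₀/m_f = exp(Δv / v_e) = exp(3090 / 2940.0) = exp(1.0510) = 2.8606.
m_f = m₀ / 2.8606 = 5,020 / 2.8606 = 1,754.88 kg.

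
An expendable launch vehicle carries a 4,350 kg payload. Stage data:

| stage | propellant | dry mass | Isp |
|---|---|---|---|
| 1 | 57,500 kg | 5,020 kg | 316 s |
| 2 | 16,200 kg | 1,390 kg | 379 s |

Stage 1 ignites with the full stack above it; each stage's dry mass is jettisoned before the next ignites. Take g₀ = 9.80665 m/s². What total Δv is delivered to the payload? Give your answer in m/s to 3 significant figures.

Ignition mass of stage 1 = 57,500+5,020 + 16,200+1,390 + 4,350 = 84,460 kg.
Stage 1: m₀ = 84,460 kg, m_f = 84,460 − 57,500 = 26,960 kg; Δv = 316×9.80665×ln(3.133) = 3098.9×1.1419 ≈ 3539 m/s.
Stage 2: m₀ = 21,940 kg, m_f = 21,940 − 16,200 = 5,740 kg; Δv = 379×9.80665×ln(3.822) = 3716.7×1.3409 ≈ 4984 m/s.
Total Δv = 3539 + 4984 = 8523 m/s.

Δv ≈ 8520 m/s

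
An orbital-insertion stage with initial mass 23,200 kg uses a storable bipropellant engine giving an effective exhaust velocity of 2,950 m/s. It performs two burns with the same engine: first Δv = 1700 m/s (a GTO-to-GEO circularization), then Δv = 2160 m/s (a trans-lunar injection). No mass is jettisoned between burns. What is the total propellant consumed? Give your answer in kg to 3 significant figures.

total propellant consumed ≈ 16900 kg

After the first burn: m = 23200 × exp(−1700/2950.0) = 23200 × 0.56199 = 13,038.2 kg.
After the second burn: m = 13,038.2 × exp(−2160/2950.0) = 13,038.2 × 0.48085 = 6,269.42 kg.
Total propellant = m₀ − m_final = 23200 − 6,269.42 = 16,930.58 kg.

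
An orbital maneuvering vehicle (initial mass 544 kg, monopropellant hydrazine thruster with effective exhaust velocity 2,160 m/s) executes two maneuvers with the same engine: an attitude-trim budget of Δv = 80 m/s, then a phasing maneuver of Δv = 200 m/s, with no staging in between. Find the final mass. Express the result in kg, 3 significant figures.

final mass ≈ 478 kg

After the first burn: m = 544 × exp(−80/2160.0) = 544 × 0.96364 = 524.22 kg.
After the second burn: m = 524.22 × exp(−200/2160.0) = 524.22 × 0.91156 = 477.858 kg.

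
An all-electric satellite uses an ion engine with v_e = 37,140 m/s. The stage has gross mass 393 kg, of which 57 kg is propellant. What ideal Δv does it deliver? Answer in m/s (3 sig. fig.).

Δv ≈ 5820 m/s

m_f = m₀ − m_prop = 393 − 57 = 336 kg.
Rocket equation: Δv = v_e · ln(m₀/m_f) = 37140.0 × ln(1.17) = 37140.0 × 0.1567 ≈ 5819.8 m/s.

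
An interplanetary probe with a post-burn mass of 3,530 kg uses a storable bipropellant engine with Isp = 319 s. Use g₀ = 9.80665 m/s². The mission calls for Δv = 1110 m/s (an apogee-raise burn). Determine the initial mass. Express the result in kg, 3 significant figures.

v_e = Isp · g₀ = 319 × 9.80665 = 3128.3 m/s.
From the ideal rocket equation, m₀/m_f = exp(Δv / v_e) = exp(1110 / 3128.3) = exp(0.3548) = 1.4259.
m₀ = m_f × 1.4259 = 3,530 × 1.4259 = 5,033.43 kg.

initial mass ≈ 5030 kg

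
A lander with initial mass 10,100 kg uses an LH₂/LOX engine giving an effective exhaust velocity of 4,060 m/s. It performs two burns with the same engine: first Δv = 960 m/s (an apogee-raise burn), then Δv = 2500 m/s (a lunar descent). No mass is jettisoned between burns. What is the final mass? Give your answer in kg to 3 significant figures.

final mass ≈ 4310 kg

After the first burn: m = 10100 × exp(−960/4060.0) = 10100 × 0.78942 = 7,973.14 kg.
After the second burn: m = 7,973.14 × exp(−2500/4060.0) = 7,973.14 × 0.54023 = 4,307.33 kg.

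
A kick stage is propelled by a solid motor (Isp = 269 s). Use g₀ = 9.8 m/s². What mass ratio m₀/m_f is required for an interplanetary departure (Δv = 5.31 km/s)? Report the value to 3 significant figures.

v_e = Isp · g₀ = 269 × 9.8 = 2636.2 m/s.
Using Δv = v_e ln(m₀/m_f): m₀/m_f = exp(Δv / v_e) = exp(5310 / 2636.2) = exp(2.0143) = 7.4952.

mass ratio ≈ 7.50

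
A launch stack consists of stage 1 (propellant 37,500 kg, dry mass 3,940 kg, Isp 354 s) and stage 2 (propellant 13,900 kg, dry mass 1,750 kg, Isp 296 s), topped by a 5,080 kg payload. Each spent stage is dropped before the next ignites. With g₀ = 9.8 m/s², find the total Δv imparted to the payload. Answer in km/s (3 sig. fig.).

Ignition mass of stage 1 = 37,500+3,940 + 13,900+1,750 + 5,080 = 62,170 kg.
Stage 1: m₀ = 62,170 kg, m_f = 62,170 − 37,500 = 24,670 kg; Δv = 354×9.8×ln(2.52) = 3469.2×0.9243 ≈ 3207 m/s.
Stage 2: m₀ = 20,730 kg, m_f = 20,730 − 13,900 = 6,830 kg; Δv = 296×9.8×ln(3.035) = 2900.8×1.1103 ≈ 3221 m/s.
Total Δv = 3207 + 3221 = 6428 m/s.

Δv ≈ 6.43 km/s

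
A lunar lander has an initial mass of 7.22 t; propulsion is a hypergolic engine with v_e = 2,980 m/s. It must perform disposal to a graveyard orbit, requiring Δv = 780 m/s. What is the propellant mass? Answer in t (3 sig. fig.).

m₀/m_f = exp(Δv / v_e) = exp(780 / 2980.0) = exp(0.2617) = 1.2992.
m_f = 7.22 / 1.2992 = 5.55727 t, so propellant = m₀ − m_f = 7.22 − 5.55727 = 1.66273 t.

propellant mass ≈ 1.66 t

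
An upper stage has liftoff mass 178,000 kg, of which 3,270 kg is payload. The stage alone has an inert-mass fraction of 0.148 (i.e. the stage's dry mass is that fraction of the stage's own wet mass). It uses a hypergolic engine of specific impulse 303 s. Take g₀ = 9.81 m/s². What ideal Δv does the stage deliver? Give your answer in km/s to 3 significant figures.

Δv ≈ 5.38 km/s

Stage wet mass = m₀ − payload = 178,000 − 3,270 = 174,730 kg.
Stage dry mass = ε × stage wet mass = 0.148 × 174,730 = 25,860 kg.
Burnout mass m_f = stage dry + payload = 25,860 + 3,270 = 29,130 kg.
v_e = Isp · g₀ = 303 × 9.81 = 2972.4 m/s.
Δv = v_e · ln(178,000/29,130) = 2972.4 × ln(6.111) = 2972.4 × 1.8100 ≈ 5380 m/s.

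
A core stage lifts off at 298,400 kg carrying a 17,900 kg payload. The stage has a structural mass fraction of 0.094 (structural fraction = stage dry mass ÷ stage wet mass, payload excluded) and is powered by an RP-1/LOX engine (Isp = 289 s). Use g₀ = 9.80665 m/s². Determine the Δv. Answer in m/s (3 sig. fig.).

Δv ≈ 5410 m/s

Stage wet mass = m₀ − payload = 298,400 − 17,900 = 280,500 kg.
Stage dry mass = ε × stage wet mass = 0.094 × 280,500 = 26,367 kg.
Burnout mass m_f = stage dry + payload = 26,367 + 17,900 = 44,267 kg.
v_e = Isp · g₀ = 289 × 9.80665 = 2834.1 m/s.
Δv = v_e · ln(298,400/44,267) = 2834.1 × ln(6.741) = 2834.1 × 1.9082 ≈ 5408 m/s.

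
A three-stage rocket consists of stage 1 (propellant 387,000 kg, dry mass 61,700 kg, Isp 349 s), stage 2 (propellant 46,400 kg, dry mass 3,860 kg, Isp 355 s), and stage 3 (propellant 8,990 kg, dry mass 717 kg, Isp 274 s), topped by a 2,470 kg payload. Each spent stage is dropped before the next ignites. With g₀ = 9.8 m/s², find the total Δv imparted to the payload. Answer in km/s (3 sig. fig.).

Δv ≈ 13.2 km/s

Ignition mass of stage 1 = 387,000+61,700 + 46,400+3,860 + 8,990+717 + 2,470 = 511,137 kg.
Stage 1: m₀ = 511,137 kg, m_f = 511,137 − 387,000 = 124,137 kg; Δv = 349×9.8×ln(4.118) = 3420.2×1.4153 ≈ 4840 m/s.
Stage 2: m₀ = 62,437 kg, m_f = 62,437 − 46,400 = 16,037 kg; Δv = 355×9.8×ln(3.893) = 3479.0×1.3593 ≈ 4729 m/s.
Stage 3: m₀ = 12,177 kg, m_f = 12,177 − 8,990 = 3,187 kg; Δv = 274×9.8×ln(3.821) = 2685.2×1.3405 ≈ 3599 m/s.
Total Δv = 4840 + 4729 + 3599 = 13168 m/s.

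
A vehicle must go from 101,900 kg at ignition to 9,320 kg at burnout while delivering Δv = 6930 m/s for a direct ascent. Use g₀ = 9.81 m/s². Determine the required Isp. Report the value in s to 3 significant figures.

ln(m₀/m_f) = ln(101900/9320) = ln(10.93) = 2.3918.
By the Tsiolkovsky rocket equation, v_e = Δv / ln(m₀/m_f) = 6930 / 2.3918 = 2897.4 m/s.
Isp = v_e / g₀ = 2897.4 / 9.81 = 295.3 s.

Isp ≈ 295 s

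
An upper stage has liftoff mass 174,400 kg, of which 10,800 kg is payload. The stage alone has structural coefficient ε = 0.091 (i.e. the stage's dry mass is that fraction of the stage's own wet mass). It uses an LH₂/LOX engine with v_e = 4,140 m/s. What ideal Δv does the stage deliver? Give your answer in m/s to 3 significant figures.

Δv ≈ 7930 m/s

Stage wet mass = m₀ − payload = 174,400 − 10,800 = 163,600 kg.
Stage dry mass = ε × stage wet mass = 0.091 × 163,600 = 14,887.6 kg.
Burnout mass m_f = stage dry + payload = 14,887.6 + 10,800 = 25,687.6 kg.
Δv = v_e · ln(174,400/25,687.6) = 4140.0 × ln(6.789) = 4140.0 × 1.9153 ≈ 7930 m/s.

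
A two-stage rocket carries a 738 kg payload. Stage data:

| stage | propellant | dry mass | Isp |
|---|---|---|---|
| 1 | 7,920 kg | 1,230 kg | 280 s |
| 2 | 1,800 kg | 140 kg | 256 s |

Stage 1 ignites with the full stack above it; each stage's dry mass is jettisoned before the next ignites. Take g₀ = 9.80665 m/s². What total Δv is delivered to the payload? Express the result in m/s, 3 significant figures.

Δv ≈ 5840 m/s

Ignition mass of stage 1 = 7,920+1,230 + 1,800+140 + 738 = 11,828 kg.
Stage 1: m₀ = 11,828 kg, m_f = 11,828 − 7,920 = 3,908 kg; Δv = 280×9.80665×ln(3.027) = 2745.9×1.1074 ≈ 3041 m/s.
Stage 2: m₀ = 2,678 kg, m_f = 2,678 − 1,800 = 878 kg; Δv = 256×9.80665×ln(3.05) = 2510.5×1.1152 ≈ 2800 m/s.
Total Δv = 3041 + 2800 = 5841 m/s.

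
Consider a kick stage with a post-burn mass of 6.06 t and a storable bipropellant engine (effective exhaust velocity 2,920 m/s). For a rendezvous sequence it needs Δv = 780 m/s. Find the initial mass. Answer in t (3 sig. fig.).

Rocket equation: m₀/m_f = exp(Δv / v_e) = exp(780 / 2920.0) = exp(0.2671) = 1.3062.
m₀ = m_f × 1.3062 = 6.06 × 1.3062 = 7.91557 t.

initial mass ≈ 7.92 t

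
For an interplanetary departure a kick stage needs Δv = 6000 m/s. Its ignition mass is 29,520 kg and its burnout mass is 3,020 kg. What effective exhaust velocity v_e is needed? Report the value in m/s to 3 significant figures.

v_e ≈ 2630 m/s

ln(m₀/m_f) = ln(29520/3020) = ln(9.775) = 2.2798.
By the Tsiolkovsky rocket equation, v_e = Δv / ln(m₀/m_f) = 6000 / 2.2798 = 2631.8 m/s.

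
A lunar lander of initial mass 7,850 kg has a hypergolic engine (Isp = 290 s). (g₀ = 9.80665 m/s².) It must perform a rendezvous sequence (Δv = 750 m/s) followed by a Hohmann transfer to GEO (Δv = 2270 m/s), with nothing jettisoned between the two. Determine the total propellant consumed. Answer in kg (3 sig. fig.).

total propellant consumed ≈ 5140 kg

v_e = Isp · g₀ = 290 × 9.80665 = 2843.9 m/s.
After the first burn: m = 7850 × exp(−750/2843.9) = 7850 × 0.76819 = 6,030.29 kg.
After the second burn: m = 6,030.29 × exp(−2270/2843.9) = 6,030.29 × 0.45014 = 2,714.47 kg.
Total propellant = m₀ − m_final = 7850 − 2,714.47 = 5,135.53 kg.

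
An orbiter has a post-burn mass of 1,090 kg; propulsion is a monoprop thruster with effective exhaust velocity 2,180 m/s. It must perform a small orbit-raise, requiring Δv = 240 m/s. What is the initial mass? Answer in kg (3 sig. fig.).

initial mass ≈ 1220 kg

m₀/m_f = exp(Δv / v_e) = exp(240 / 2180.0) = exp(0.1101) = 1.1164.
m₀ = m_f × 1.1164 = 1,090 × 1.1164 = 1,216.88 kg.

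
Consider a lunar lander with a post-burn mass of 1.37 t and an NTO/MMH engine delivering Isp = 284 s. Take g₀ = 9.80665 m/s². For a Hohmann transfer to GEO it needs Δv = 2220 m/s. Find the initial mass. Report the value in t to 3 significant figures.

initial mass ≈ 3.04 t

v_e = Isp · g₀ = 284 × 9.80665 = 2785.1 m/s.
m₀/m_f = exp(Δv / v_e) = exp(2220 / 2785.1) = exp(0.7971) = 2.2191.
m₀ = m_f × 2.2191 = 1.37 × 2.2191 = 3.04017 t.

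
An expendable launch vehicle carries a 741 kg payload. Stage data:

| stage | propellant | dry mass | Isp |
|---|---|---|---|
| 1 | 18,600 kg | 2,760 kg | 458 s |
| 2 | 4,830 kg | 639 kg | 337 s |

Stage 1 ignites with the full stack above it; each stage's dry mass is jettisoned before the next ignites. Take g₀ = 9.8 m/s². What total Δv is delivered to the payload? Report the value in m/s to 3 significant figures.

Δv ≈ 10000 m/s

Ignition mass of stage 1 = 18,600+2,760 + 4,830+639 + 741 = 27,570 kg.
Stage 1: m₀ = 27,570 kg, m_f = 27,570 − 18,600 = 8,970 kg; Δv = 458×9.8×ln(3.074) = 4488.4×1.1228 ≈ 5040 m/s.
Stage 2: m₀ = 6,210 kg, m_f = 6,210 − 4,830 = 1,380 kg; Δv = 337×9.8×ln(4.5) = 3302.6×1.5041 ≈ 4967 m/s.
Total Δv = 5040 + 4967 = 10007 m/s.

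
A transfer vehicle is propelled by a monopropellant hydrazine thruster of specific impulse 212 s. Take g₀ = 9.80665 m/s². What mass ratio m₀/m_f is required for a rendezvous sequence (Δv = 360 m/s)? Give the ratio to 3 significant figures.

mass ratio ≈ 1.19

v_e = Isp · g₀ = 212 × 9.80665 = 2079.0 m/s.
m₀/m_f = exp(Δv / v_e) = exp(360 / 2079.0) = exp(0.1732) = 1.1891.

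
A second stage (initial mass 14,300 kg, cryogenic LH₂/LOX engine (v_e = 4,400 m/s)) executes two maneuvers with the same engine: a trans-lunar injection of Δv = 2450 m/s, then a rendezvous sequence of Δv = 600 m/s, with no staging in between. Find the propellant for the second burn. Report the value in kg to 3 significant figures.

After the first burn: m = 14300 × exp(−2450/4400.0) = 14300 × 0.57303 = 8,194.33 kg.
After the second burn: m = 8,194.33 × exp(−600/4400.0) = 8,194.33 × 0.87253 = 7,149.8 kg.
Second-burn propellant = 8,194.33 − 7,149.8 = 1,044.53 kg.

propellant for the second burn ≈ 1040 kg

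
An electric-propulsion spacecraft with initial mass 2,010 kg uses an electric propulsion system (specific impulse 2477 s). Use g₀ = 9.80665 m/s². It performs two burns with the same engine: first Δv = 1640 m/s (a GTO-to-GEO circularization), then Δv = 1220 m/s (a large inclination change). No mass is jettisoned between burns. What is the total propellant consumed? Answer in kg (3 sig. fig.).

total propellant consumed ≈ 223 kg

v_e = Isp · g₀ = 2477 × 9.80665 = 24291.1 m/s.
After the first burn: m = 2010 × exp(−1640/24291.1) = 2010 × 0.93471 = 1,878.77 kg.
After the second burn: m = 1,878.77 × exp(−1220/24291.1) = 1,878.77 × 0.95102 = 1,786.75 kg.
Total propellant = m₀ − m_final = 2010 − 1,786.75 = 223.25 kg.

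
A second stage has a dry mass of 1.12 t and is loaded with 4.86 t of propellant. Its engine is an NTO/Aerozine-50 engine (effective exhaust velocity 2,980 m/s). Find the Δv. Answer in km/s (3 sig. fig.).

m₀ = m_dry + m_prop = 1.12 + 4.86 = 5.98 t.
Rocket equation: Δv = v_e · ln(m₀/m_f) = 2980.0 × ln(5.339) = 2980.0 × 1.6751 ≈ 4991.8 m/s.

Δv ≈ 4.99 km/s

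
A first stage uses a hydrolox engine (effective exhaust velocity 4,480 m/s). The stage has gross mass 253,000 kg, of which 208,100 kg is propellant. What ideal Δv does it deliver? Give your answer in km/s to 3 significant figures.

Δv ≈ 7.75 km/s

m_f = m₀ − m_prop = 253,000 − 208,100 = 44,900 kg.
Δv = v_e · ln(m₀/m_f) = 4480.0 × ln(5.635) = 4480.0 × 1.7290 ≈ 7745.7 m/s.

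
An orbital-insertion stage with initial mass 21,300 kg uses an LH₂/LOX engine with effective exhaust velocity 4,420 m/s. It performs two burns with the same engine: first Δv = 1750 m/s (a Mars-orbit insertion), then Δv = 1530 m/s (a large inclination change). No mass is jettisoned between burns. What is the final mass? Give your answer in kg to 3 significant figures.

final mass ≈ 10100 kg

After the first burn: m = 21300 × exp(−1750/4420.0) = 21300 × 0.67306 = 14,336.2 kg.
After the second burn: m = 14,336.2 × exp(−1530/4420.0) = 14,336.2 × 0.70740 = 10,141.4 kg.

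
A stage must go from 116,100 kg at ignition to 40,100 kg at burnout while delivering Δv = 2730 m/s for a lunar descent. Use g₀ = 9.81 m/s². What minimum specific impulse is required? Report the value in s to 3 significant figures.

ln(m₀/m_f) = ln(116100/40100) = ln(2.895) = 1.0631.
Rocket equation: v_e = Δv / ln(m₀/m_f) = 2730 / 1.0631 = 2568.0 m/s.
Isp = v_e / g₀ = 2568.0 / 9.81 = 261.8 s.

Isp ≈ 262 s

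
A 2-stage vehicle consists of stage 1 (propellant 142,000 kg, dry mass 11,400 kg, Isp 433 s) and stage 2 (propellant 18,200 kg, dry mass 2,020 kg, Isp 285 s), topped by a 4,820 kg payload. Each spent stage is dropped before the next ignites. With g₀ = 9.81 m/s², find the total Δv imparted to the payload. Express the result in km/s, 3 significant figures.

Ignition mass of stage 1 = 142,000+11,400 + 18,200+2,020 + 4,820 = 178,440 kg.
Stage 1: m₀ = 178,440 kg, m_f = 178,440 − 142,000 = 36,440 kg; Δv = 433×9.81×ln(4.897) = 4247.7×1.5886 ≈ 6748 m/s.
Stage 2: m₀ = 25,040 kg, m_f = 25,040 − 18,200 = 6,840 kg; Δv = 285×9.81×ln(3.661) = 2795.9×1.2977 ≈ 3628 m/s.
Total Δv = 6748 + 3628 = 10376 m/s.

Δv ≈ 10.4 km/s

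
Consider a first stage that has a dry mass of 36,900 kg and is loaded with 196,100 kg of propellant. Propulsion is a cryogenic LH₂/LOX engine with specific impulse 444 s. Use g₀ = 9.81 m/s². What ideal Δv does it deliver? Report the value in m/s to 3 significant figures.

v_e = Isp · g₀ = 444 × 9.81 = 4355.6 m/s.
m₀ = m_dry + m_prop = 36,900 + 196,100 = 233,000 kg.
Δv = v_e · ln(m₀/m_f) = 4355.6 × ln(6.314) = 4355.6 × 1.8428 ≈ 8026.7 m/s.

Δv ≈ 8030 m/s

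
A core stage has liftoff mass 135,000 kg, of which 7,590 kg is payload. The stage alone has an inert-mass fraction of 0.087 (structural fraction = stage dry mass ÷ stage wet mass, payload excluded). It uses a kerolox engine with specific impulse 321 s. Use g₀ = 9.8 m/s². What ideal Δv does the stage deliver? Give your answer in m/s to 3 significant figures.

Stage wet mass = m₀ − payload = 135,000 − 7,590 = 127,410 kg.
Stage dry mass = ε × stage wet mass = 0.087 × 127,410 = 11,084.7 kg.
Burnout mass m_f = stage dry + payload = 11,084.7 + 7,590 = 18,674.7 kg.
v_e = Isp · g₀ = 321 × 9.8 = 3145.8 m/s.
Using Δv = v_e ln(m₀/m_f): Δv = v_e · ln(135,000/18,674.7) = 3145.8 × ln(7.229) = 3145.8 × 1.9781 ≈ 6223 m/s.

Δv ≈ 6220 m/s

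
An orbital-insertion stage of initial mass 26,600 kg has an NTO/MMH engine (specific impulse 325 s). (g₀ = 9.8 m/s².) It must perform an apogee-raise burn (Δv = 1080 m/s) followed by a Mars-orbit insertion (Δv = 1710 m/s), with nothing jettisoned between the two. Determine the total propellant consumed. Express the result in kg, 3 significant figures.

v_e = Isp · g₀ = 325 × 9.8 = 3185.0 m/s.
After the first burn: m = 26600 × exp(−1080/3185.0) = 26600 × 0.71242 = 18,950.4 kg.
After the second burn: m = 18,950.4 × exp(−1710/3185.0) = 18,950.4 × 0.58456 = 11,077.6 kg.
Total propellant = m₀ − m_final = 26600 − 11,077.6 = 15,522.4 kg.

total propellant consumed ≈ 15500 kg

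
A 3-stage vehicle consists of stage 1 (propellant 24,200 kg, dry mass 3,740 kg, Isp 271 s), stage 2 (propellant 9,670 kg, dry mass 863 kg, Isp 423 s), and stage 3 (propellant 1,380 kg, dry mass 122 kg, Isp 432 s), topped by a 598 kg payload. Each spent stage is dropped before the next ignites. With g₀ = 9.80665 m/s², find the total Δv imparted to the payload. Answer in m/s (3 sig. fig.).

Δv ≈ 13000 m/s

Ignition mass of stage 1 = 24,200+3,740 + 9,670+863 + 1,380+122 + 598 = 40,573 kg.
Stage 1: m₀ = 40,573 kg, m_f = 40,573 − 24,200 = 16,373 kg; Δv = 271×9.80665×ln(2.478) = 2657.6×0.9075 ≈ 2412 m/s.
Stage 2: m₀ = 12,633 kg, m_f = 12,633 − 9,670 = 2,963 kg; Δv = 423×9.80665×ln(4.264) = 4148.2×1.4501 ≈ 6015 m/s.
Stage 3: m₀ = 2,100 kg, m_f = 2,100 − 1,380 = 720 kg; Δv = 432×9.80665×ln(2.917) = 4236.5×1.0704 ≈ 4535 m/s.
Total Δv = 2412 + 6015 + 4535 = 12962 m/s.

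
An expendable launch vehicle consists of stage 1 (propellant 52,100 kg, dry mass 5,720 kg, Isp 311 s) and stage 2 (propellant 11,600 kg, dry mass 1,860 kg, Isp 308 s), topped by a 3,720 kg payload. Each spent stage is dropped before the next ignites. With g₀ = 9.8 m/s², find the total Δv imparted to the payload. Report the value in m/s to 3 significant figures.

Δv ≈ 7010 m/s

Ignition mass of stage 1 = 52,100+5,720 + 11,600+1,860 + 3,720 = 75,000 kg.
Stage 1: m₀ = 75,000 kg, m_f = 75,000 − 52,100 = 22,900 kg; Δv = 311×9.8×ln(3.275) = 3047.8×1.1864 ≈ 3616 m/s.
Stage 2: m₀ = 17,180 kg, m_f = 17,180 − 11,600 = 5,580 kg; Δv = 308×9.8×ln(3.079) = 3018.4×1.1246 ≈ 3394 m/s.
Total Δv = 3616 + 3394 = 7010 m/s.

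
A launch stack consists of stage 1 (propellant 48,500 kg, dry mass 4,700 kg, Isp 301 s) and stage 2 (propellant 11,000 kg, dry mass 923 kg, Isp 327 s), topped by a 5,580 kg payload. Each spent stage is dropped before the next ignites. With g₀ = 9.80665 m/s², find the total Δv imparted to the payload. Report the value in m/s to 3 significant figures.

Ignition mass of stage 1 = 48,500+4,700 + 11,000+923 + 5,580 = 70,703 kg.
Stage 1: m₀ = 70,703 kg, m_f = 70,703 − 48,500 = 22,203 kg; Δv = 301×9.80665×ln(3.184) = 2951.8×1.1583 ≈ 3419 m/s.
Stage 2: m₀ = 17,503 kg, m_f = 17,503 − 11,000 = 6,503 kg; Δv = 327×9.80665×ln(2.692) = 3206.8×0.9901 ≈ 3175 m/s.
Total Δv = 3419 + 3175 = 6594 m/s.

Δv ≈ 6590 m/s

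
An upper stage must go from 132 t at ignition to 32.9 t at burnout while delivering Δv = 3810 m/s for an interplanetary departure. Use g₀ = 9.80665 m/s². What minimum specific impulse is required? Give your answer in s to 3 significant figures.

ln(m₀/m_f) = ln(132000/32900) = ln(4.012) = 1.3893.
Rocket equation: v_e = Δv / ln(m₀/m_f) = 3810 / 1.3893 = 2742.3 m/s.
Isp = v_e / g₀ = 2742.3 / 9.80665 = 279.6 s.

Isp ≈ 280 s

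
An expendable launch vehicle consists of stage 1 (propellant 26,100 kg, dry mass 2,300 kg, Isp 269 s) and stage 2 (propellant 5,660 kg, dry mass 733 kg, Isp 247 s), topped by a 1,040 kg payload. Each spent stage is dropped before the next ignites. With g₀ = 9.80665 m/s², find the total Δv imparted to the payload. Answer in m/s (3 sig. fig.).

Δv ≈ 6910 m/s

Ignition mass of stage 1 = 26,100+2,300 + 5,660+733 + 1,040 = 35,833 kg.
Stage 1: m₀ = 35,833 kg, m_f = 35,833 − 26,100 = 9,733 kg; Δv = 269×9.80665×ln(3.682) = 2638.0×1.3033 ≈ 3438 m/s.
Stage 2: m₀ = 7,433 kg, m_f = 7,433 − 5,660 = 1,773 kg; Δv = 247×9.80665×ln(4.192) = 2422.2×1.4333 ≈ 3472 m/s.
Total Δv = 3438 + 3472 = 6910 m/s.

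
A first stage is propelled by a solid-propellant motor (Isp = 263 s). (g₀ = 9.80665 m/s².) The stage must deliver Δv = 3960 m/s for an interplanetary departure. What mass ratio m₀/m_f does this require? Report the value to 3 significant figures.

mass ratio ≈ 4.64

v_e = Isp · g₀ = 263 × 9.80665 = 2579.1 m/s.
Using Δv = v_e ln(m₀/m_f): m₀/m_f = exp(Δv / v_e) = exp(3960 / 2579.1) = exp(1.5354) = 4.6431.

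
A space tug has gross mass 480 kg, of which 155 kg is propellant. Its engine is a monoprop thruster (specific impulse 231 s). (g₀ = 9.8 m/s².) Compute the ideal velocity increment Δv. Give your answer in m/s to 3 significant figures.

Δv ≈ 883 m/s

v_e = Isp · g₀ = 231 × 9.8 = 2263.8 m/s.
m_f = m₀ − m_prop = 480 − 155 = 325 kg.
Δv = v_e · ln(m₀/m_f) = 2263.8 × ln(1.477) = 2263.8 × 0.3900 ≈ 882.8 m/s.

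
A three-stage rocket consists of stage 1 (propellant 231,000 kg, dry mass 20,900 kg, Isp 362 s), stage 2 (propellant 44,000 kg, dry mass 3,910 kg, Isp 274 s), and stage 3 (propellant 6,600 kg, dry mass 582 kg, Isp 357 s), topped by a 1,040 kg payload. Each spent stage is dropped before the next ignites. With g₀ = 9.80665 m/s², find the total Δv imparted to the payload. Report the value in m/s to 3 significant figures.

Δv ≈ 14700 m/s

Ignition mass of stage 1 = 231,000+20,900 + 44,000+3,910 + 6,600+582 + 1,040 = 308,032 kg.
Stage 1: m₀ = 308,032 kg, m_f = 308,032 − 231,000 = 77,032 kg; Δv = 362×9.80665×ln(3.999) = 3550.0×1.3860 ≈ 4920 m/s.
Stage 2: m₀ = 56,132 kg, m_f = 56,132 − 44,000 = 12,132 kg; Δv = 274×9.80665×ln(4.627) = 2687.0×1.5319 ≈ 4116 m/s.
Stage 3: m₀ = 8,222 kg, m_f = 8,222 − 6,600 = 1,622 kg; Δv = 357×9.80665×ln(5.069) = 3501.0×1.6232 ≈ 5683 m/s.
Total Δv = 4920 + 4116 + 5683 = 14719 m/s.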